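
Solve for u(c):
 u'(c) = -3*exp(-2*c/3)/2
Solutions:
 u(c) = C1 + 9*exp(-2*c/3)/4


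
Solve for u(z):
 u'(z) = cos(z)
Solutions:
 u(z) = C1 + sin(z)


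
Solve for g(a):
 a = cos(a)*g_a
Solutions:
 g(a) = C1 + Integral(a/cos(a), a)


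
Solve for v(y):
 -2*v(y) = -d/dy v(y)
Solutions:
 v(y) = C1*exp(2*y)


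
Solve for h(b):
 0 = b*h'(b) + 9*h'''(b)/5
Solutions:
 h(b) = C1 + Integral(C2*airyai(-15^(1/3)*b/3) + C3*airybi(-15^(1/3)*b/3), b)


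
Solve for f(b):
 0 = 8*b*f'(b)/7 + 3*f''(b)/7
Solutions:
 f(b) = C1 + C2*erf(2*sqrt(3)*b/3)


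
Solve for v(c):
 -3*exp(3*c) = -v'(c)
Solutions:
 v(c) = C1 + exp(3*c)


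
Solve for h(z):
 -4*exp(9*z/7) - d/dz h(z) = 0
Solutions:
 h(z) = C1 - 28*exp(9*z/7)/9


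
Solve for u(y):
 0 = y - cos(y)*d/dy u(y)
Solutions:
 u(y) = C1 + Integral(y/cos(y), y)


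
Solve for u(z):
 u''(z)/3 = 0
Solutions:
 u(z) = C1 + C2*z


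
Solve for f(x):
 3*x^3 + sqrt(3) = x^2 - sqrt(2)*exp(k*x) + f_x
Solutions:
 f(x) = C1 + 3*x^4/4 - x^3/3 + sqrt(3)*x + sqrt(2)*exp(k*x)/k


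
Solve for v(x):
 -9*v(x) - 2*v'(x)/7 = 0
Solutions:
 v(x) = C1*exp(-63*x/2)


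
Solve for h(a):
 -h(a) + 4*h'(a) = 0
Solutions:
 h(a) = C1*exp(a/4)


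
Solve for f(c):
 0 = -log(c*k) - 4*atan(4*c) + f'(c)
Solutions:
 f(c) = C1 + c*log(c*k) + 4*c*atan(4*c) - c - log(16*c^2 + 1)/2


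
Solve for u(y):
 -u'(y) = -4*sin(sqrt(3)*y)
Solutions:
 u(y) = C1 - 4*sqrt(3)*cos(sqrt(3)*y)/3


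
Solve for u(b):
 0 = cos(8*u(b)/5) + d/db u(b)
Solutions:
 b - 5*log(sin(8*u(b)/5) - 1)/16 + 5*log(sin(8*u(b)/5) + 1)/16 = C1


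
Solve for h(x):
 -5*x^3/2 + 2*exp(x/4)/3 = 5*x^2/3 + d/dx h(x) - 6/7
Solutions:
 h(x) = C1 - 5*x^4/8 - 5*x^3/9 + 6*x/7 + 8*exp(x/4)/3


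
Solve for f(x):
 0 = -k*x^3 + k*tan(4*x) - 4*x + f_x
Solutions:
 f(x) = C1 + k*x^4/4 + k*log(cos(4*x))/4 + 2*x^2


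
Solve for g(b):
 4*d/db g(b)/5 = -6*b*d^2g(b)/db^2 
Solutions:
 g(b) = C1 + C2*b^(13/15)


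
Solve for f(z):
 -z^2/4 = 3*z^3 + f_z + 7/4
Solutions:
 f(z) = C1 - 3*z^4/4 - z^3/12 - 7*z/4


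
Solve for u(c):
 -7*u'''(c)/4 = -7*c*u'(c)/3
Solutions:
 u(c) = C1 + Integral(C2*airyai(6^(2/3)*c/3) + C3*airybi(6^(2/3)*c/3), c)


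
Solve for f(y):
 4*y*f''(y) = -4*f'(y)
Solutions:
 f(y) = C1 + C2*log(y)


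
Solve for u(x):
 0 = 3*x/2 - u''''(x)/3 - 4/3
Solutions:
 u(x) = C1 + C2*x + C3*x^2 + C4*x^3 + 3*x^5/80 - x^4/6


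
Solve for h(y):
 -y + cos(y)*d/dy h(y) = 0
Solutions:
 h(y) = C1 + Integral(y/cos(y), y)


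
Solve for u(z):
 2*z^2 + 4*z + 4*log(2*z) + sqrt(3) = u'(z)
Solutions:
 u(z) = C1 + 2*z^3/3 + 2*z^2 + 4*z*log(z) - 4*z + sqrt(3)*z + z*log(16)


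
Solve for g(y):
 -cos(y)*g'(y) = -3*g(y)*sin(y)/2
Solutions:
 g(y) = C1/cos(y)^(3/2)


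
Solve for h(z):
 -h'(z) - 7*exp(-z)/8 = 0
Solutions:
 h(z) = C1 + 7*exp(-z)/8


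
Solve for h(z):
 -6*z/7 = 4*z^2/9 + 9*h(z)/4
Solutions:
 h(z) = 8*z*(-14*z - 27)/567


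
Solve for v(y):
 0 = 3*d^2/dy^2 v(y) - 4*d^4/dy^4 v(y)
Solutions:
 v(y) = C1 + C2*y + C3*exp(-sqrt(3)*y/2) + C4*exp(sqrt(3)*y/2)


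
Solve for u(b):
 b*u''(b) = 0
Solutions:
 u(b) = C1 + C2*b


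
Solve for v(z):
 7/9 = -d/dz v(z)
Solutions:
 v(z) = C1 - 7*z/9


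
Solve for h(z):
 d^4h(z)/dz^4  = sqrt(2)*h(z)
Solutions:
 h(z) = C1*exp(-2^(1/8)*z) + C2*exp(2^(1/8)*z) + C3*sin(2^(1/8)*z) + C4*cos(2^(1/8)*z)


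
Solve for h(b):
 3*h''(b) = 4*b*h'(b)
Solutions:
 h(b) = C1 + C2*erfi(sqrt(6)*b/3)


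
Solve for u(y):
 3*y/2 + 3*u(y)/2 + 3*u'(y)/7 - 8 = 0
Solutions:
 u(y) = C1*exp(-7*y/2) - y + 118/21


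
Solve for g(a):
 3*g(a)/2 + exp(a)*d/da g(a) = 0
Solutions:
 g(a) = C1*exp(3*exp(-a)/2)


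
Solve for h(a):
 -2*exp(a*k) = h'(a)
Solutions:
 h(a) = C1 - 2*exp(a*k)/k


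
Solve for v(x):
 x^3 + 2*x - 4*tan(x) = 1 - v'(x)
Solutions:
 v(x) = C1 - x^4/4 - x^2 + x - 4*log(cos(x))


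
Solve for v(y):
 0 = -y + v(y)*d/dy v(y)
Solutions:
 v(y) = -sqrt(C1 + y^2)
 v(y) = sqrt(C1 + y^2)


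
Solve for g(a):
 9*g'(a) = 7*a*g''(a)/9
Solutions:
 g(a) = C1 + C2*a^(88/7)


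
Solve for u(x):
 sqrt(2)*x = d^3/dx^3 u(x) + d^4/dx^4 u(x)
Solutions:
 u(x) = C1 + C2*x + C3*x^2 + C4*exp(-x) + sqrt(2)*x^4/24 - sqrt(2)*x^3/6


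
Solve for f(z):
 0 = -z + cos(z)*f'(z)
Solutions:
 f(z) = C1 + Integral(z/cos(z), z)


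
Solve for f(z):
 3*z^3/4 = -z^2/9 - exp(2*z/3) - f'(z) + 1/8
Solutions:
 f(z) = C1 - 3*z^4/16 - z^3/27 + z/8 - 3*exp(2*z/3)/2


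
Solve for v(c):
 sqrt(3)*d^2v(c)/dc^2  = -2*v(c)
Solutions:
 v(c) = C1*sin(sqrt(2)*3^(3/4)*c/3) + C2*cos(sqrt(2)*3^(3/4)*c/3)


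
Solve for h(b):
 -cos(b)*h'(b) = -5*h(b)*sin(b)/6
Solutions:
 h(b) = C1/cos(b)^(5/6)


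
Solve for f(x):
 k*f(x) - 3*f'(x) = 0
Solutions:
 f(x) = C1*exp(k*x/3)


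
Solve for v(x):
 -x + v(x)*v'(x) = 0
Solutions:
 v(x) = -sqrt(C1 + x^2)
 v(x) = sqrt(C1 + x^2)


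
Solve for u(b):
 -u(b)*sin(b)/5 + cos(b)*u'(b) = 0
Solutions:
 u(b) = C1/cos(b)^(1/5)


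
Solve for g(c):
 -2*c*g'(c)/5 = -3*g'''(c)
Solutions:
 g(c) = C1 + Integral(C2*airyai(15^(2/3)*2^(1/3)*c/15) + C3*airybi(15^(2/3)*2^(1/3)*c/15), c)


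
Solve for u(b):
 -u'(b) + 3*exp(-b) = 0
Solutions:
 u(b) = C1 - 3*exp(-b)


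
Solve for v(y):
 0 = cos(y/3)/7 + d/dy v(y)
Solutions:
 v(y) = C1 - 3*sin(y/3)/7


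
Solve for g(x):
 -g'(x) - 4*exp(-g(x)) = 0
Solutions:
 g(x) = log(C1 - 4*x)


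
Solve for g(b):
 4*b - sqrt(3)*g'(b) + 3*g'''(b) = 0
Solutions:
 g(b) = C1 + C2*exp(-3^(3/4)*b/3) + C3*exp(3^(3/4)*b/3) + 2*sqrt(3)*b^2/3


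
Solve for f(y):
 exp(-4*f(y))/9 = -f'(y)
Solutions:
 f(y) = log(-I*(C1 - 4*y/9)^(1/4))
 f(y) = log(I*(C1 - 4*y/9)^(1/4))
 f(y) = log(-(C1 - 4*y/9)^(1/4))
 f(y) = log(C1 - 4*y/9)/4


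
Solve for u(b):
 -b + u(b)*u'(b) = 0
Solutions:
 u(b) = -sqrt(C1 + b^2)
 u(b) = sqrt(C1 + b^2)


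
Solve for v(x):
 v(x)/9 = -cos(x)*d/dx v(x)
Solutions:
 v(x) = C1*(sin(x) - 1)^(1/18)/(sin(x) + 1)^(1/18)


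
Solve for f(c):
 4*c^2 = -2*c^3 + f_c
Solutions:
 f(c) = C1 + c^4/2 + 4*c^3/3


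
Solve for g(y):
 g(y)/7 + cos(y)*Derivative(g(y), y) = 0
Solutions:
 g(y) = C1*(sin(y) - 1)^(1/14)/(sin(y) + 1)^(1/14)


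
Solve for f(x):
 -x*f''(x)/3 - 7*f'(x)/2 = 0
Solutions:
 f(x) = C1 + C2/x^(19/2)


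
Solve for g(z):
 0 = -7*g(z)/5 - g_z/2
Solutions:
 g(z) = C1*exp(-14*z/5)


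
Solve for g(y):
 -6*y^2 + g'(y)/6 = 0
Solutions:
 g(y) = C1 + 12*y^3


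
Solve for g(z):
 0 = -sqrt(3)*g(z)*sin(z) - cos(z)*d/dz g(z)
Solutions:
 g(z) = C1*cos(z)^(sqrt(3))


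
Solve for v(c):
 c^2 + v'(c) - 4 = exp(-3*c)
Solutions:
 v(c) = C1 - c^3/3 + 4*c - exp(-3*c)/3


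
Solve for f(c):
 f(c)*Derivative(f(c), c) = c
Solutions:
 f(c) = -sqrt(C1 + c^2)
 f(c) = sqrt(C1 + c^2)


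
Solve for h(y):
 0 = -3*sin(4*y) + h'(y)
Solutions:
 h(y) = C1 - 3*cos(4*y)/4


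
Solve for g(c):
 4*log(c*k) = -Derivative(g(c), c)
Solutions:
 g(c) = C1 - 4*c*log(c*k) + 4*c


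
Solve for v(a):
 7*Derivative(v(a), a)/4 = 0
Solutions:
 v(a) = C1


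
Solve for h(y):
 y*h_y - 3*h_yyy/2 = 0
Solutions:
 h(y) = C1 + Integral(C2*airyai(2^(1/3)*3^(2/3)*y/3) + C3*airybi(2^(1/3)*3^(2/3)*y/3), y)


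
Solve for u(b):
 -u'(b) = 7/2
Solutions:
 u(b) = C1 - 7*b/2


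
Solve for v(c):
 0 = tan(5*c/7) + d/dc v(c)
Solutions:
 v(c) = C1 + 7*log(cos(5*c/7))/5


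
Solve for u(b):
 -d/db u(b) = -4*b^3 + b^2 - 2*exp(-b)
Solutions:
 u(b) = C1 + b^4 - b^3/3 - 2*exp(-b)


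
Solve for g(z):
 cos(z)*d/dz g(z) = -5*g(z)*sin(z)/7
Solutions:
 g(z) = C1*cos(z)^(5/7)


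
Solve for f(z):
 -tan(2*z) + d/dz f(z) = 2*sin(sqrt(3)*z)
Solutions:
 f(z) = C1 - log(cos(2*z))/2 - 2*sqrt(3)*cos(sqrt(3)*z)/3


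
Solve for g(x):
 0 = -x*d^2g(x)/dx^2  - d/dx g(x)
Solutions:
 g(x) = C1 + C2*log(x)


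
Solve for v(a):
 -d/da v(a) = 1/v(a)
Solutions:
 v(a) = -sqrt(C1 - 2*a)
 v(a) = sqrt(C1 - 2*a)


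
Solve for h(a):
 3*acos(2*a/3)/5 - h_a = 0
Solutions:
 h(a) = C1 + 3*a*acos(2*a/3)/5 - 3*sqrt(9 - 4*a^2)/10


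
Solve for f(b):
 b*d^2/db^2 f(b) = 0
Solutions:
 f(b) = C1 + C2*b


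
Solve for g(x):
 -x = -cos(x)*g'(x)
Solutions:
 g(x) = C1 + Integral(x/cos(x), x)


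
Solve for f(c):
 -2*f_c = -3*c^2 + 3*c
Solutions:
 f(c) = C1 + c^3/2 - 3*c^2/4


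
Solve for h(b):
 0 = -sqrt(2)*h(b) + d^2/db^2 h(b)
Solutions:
 h(b) = C1*exp(-2^(1/4)*b) + C2*exp(2^(1/4)*b)


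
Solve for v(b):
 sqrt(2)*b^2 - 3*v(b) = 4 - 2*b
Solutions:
 v(b) = sqrt(2)*b^2/3 + 2*b/3 - 4/3


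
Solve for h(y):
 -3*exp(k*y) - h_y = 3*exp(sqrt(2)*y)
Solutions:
 h(y) = C1 - 3*sqrt(2)*exp(sqrt(2)*y)/2 - 3*exp(k*y)/k


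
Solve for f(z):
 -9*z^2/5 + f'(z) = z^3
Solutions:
 f(z) = C1 + z^4/4 + 3*z^3/5


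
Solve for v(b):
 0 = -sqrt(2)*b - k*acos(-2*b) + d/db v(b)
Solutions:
 v(b) = C1 + sqrt(2)*b^2/2 + k*(b*acos(-2*b) + sqrt(1 - 4*b^2)/2)


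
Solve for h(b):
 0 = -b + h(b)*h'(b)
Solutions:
 h(b) = -sqrt(C1 + b^2)
 h(b) = sqrt(C1 + b^2)


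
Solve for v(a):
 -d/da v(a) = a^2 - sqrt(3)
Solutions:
 v(a) = C1 - a^3/3 + sqrt(3)*a


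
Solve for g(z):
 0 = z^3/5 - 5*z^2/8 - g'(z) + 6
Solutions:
 g(z) = C1 + z^4/20 - 5*z^3/24 + 6*z


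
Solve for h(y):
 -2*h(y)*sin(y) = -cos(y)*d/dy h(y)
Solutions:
 h(y) = C1/cos(y)^2


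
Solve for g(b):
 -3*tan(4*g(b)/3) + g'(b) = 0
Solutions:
 g(b) = -3*asin(C1*exp(4*b))/4 + 3*pi/4
 g(b) = 3*asin(C1*exp(4*b))/4


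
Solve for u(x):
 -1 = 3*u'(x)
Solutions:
 u(x) = C1 - x/3


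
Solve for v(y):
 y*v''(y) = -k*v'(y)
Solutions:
 v(y) = C1 + y^(1 - re(k))*(C2*sin(log(y)*Abs(im(k))) + C3*cos(log(y)*im(k)))


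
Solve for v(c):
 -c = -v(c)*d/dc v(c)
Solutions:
 v(c) = -sqrt(C1 + c^2)
 v(c) = sqrt(C1 + c^2)


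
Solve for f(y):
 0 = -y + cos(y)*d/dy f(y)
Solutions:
 f(y) = C1 + Integral(y/cos(y), y)


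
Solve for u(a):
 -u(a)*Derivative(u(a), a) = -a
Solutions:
 u(a) = -sqrt(C1 + a^2)
 u(a) = sqrt(C1 + a^2)


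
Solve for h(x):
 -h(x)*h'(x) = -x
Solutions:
 h(x) = -sqrt(C1 + x^2)
 h(x) = sqrt(C1 + x^2)


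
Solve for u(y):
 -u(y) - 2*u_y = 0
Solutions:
 u(y) = C1*exp(-y/2)


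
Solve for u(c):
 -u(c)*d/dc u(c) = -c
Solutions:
 u(c) = -sqrt(C1 + c^2)
 u(c) = sqrt(C1 + c^2)


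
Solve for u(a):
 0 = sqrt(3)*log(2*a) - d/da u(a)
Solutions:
 u(a) = C1 + sqrt(3)*a*log(a) - sqrt(3)*a + sqrt(3)*a*log(2)


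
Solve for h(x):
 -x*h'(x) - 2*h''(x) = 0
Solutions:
 h(x) = C1 + C2*erf(x/2)


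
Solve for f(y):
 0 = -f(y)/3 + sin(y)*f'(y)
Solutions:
 f(y) = C1*(cos(y) - 1)^(1/6)/(cos(y) + 1)^(1/6)


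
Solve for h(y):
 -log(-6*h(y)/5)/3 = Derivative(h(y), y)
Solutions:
 3*Integral(1/(log(-_y) - log(5) + log(6)), (_y, h(y))) = C1 - y


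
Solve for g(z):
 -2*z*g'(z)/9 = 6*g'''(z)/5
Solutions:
 g(z) = C1 + Integral(C2*airyai(-5^(1/3)*z/3) + C3*airybi(-5^(1/3)*z/3), z)


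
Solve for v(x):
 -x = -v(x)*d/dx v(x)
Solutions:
 v(x) = -sqrt(C1 + x^2)
 v(x) = sqrt(C1 + x^2)


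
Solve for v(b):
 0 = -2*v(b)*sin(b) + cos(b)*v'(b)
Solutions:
 v(b) = C1/cos(b)^2


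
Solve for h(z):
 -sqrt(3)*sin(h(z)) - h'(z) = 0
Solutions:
 h(z) = -acos((-C1 - exp(2*sqrt(3)*z))/(C1 - exp(2*sqrt(3)*z))) + 2*pi
 h(z) = acos((-C1 - exp(2*sqrt(3)*z))/(C1 - exp(2*sqrt(3)*z)))


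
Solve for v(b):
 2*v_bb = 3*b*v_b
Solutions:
 v(b) = C1 + C2*erfi(sqrt(3)*b/2)


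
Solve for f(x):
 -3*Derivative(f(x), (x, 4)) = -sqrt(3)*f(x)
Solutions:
 f(x) = C1*exp(-3^(7/8)*x/3) + C2*exp(3^(7/8)*x/3) + C3*sin(3^(7/8)*x/3) + C4*cos(3^(7/8)*x/3)


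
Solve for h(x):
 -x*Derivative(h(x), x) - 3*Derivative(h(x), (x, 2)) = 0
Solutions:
 h(x) = C1 + C2*erf(sqrt(6)*x/6)


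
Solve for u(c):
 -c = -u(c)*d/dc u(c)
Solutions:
 u(c) = -sqrt(C1 + c^2)
 u(c) = sqrt(C1 + c^2)


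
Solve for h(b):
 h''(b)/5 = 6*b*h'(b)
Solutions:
 h(b) = C1 + C2*erfi(sqrt(15)*b)


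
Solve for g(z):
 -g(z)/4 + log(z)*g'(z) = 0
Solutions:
 g(z) = C1*exp(li(z)/4)


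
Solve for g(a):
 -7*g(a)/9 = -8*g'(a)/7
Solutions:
 g(a) = C1*exp(49*a/72)


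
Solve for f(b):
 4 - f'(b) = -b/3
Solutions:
 f(b) = C1 + b^2/6 + 4*b


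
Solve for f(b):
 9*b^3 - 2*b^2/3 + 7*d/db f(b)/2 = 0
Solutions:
 f(b) = C1 - 9*b^4/14 + 4*b^3/63


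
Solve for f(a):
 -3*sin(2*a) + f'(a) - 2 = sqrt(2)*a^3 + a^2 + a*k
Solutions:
 f(a) = C1 + sqrt(2)*a^4/4 + a^3/3 + a^2*k/2 + 2*a - 3*cos(2*a)/2


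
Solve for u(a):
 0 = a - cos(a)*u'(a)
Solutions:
 u(a) = C1 + Integral(a/cos(a), a)


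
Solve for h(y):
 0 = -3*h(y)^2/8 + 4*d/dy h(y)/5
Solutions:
 h(y) = -32/(C1 + 15*y)


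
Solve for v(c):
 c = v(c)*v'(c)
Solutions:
 v(c) = -sqrt(C1 + c^2)
 v(c) = sqrt(C1 + c^2)


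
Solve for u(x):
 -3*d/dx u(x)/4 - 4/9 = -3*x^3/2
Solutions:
 u(x) = C1 + x^4/2 - 16*x/27


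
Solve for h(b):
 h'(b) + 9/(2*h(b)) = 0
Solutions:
 h(b) = -sqrt(C1 - 9*b)
 h(b) = sqrt(C1 - 9*b)


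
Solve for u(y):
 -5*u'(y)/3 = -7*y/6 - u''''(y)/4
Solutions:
 u(y) = C1 + C4*exp(20^(1/3)*3^(2/3)*y/3) + 7*y^2/20 + (C2*sin(20^(1/3)*3^(1/6)*y/2) + C3*cos(20^(1/3)*3^(1/6)*y/2))*exp(-20^(1/3)*3^(2/3)*y/6)


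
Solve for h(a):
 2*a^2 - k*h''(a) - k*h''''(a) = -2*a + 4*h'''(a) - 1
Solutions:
 h(a) = C1 + C2*a + C3*exp(a*(sqrt(4 - k^2) - 2)/k) + C4*exp(-a*(sqrt(4 - k^2) + 2)/k) + a^4/(6*k) + a^3*(1 - 8/k)/(3*k) + a^2*(-3/2 - 4/k + 32/k^2)/k


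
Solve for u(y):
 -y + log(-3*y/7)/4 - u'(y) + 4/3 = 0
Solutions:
 u(y) = C1 - y^2/2 + y*log(-y)/4 + y*(-3*log(7) + 3*log(3) + 13)/12


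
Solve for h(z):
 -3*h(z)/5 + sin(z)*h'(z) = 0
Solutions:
 h(z) = C1*(cos(z) - 1)^(3/10)/(cos(z) + 1)^(3/10)


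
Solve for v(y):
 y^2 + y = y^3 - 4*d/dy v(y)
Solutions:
 v(y) = C1 + y^4/16 - y^3/12 - y^2/8


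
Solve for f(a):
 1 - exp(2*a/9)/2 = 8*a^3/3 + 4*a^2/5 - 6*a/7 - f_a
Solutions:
 f(a) = C1 + 2*a^4/3 + 4*a^3/15 - 3*a^2/7 - a + 9*exp(2*a/9)/4


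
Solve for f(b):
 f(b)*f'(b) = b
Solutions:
 f(b) = -sqrt(C1 + b^2)
 f(b) = sqrt(C1 + b^2)


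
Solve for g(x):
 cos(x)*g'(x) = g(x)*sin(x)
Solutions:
 g(x) = C1/cos(x)


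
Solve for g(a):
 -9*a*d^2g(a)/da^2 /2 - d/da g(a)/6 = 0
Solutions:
 g(a) = C1 + C2*a^(26/27)


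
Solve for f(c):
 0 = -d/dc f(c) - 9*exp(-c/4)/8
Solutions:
 f(c) = C1 + 9*exp(-c/4)/2


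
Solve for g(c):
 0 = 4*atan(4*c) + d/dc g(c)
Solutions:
 g(c) = C1 - 4*c*atan(4*c) + log(16*c^2 + 1)/2


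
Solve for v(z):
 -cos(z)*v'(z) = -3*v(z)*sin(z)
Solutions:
 v(z) = C1/cos(z)^3


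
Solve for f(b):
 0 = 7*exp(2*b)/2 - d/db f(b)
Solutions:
 f(b) = C1 + 7*exp(2*b)/4


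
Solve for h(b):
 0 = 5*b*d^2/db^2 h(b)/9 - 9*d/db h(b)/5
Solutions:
 h(b) = C1 + C2*b^(106/25)


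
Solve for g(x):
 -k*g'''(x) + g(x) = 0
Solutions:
 g(x) = C1*exp(x*(1/k)^(1/3)) + C2*exp(x*(-1 + sqrt(3)*I)*(1/k)^(1/3)/2) + C3*exp(-x*(1 + sqrt(3)*I)*(1/k)^(1/3)/2)


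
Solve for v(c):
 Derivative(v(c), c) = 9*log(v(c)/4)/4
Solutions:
 4*Integral(1/(-log(_y) + 2*log(2)), (_y, v(c)))/9 = C1 - c


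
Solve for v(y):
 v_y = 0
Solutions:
 v(y) = C1


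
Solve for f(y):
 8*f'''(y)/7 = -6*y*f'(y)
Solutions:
 f(y) = C1 + Integral(C2*airyai(-42^(1/3)*y/2) + C3*airybi(-42^(1/3)*y/2), y)


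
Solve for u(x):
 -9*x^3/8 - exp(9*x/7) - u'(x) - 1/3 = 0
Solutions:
 u(x) = C1 - 9*x^4/32 - x/3 - 7*exp(9*x/7)/9


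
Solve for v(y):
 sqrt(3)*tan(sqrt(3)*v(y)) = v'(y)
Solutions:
 v(y) = sqrt(3)*(pi - asin(C1*exp(3*y)))/3
 v(y) = sqrt(3)*asin(C1*exp(3*y))/3


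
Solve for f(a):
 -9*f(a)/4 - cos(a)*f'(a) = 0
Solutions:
 f(a) = C1*(sin(a) - 1)^(9/8)/(sin(a) + 1)^(9/8)


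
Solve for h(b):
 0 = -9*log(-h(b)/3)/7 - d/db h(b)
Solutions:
 7*Integral(1/(log(-_y) - log(3)), (_y, h(b)))/9 = C1 - b


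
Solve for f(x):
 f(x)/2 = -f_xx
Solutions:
 f(x) = C1*sin(sqrt(2)*x/2) + C2*cos(sqrt(2)*x/2)


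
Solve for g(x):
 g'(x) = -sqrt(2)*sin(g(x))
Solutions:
 g(x) = -acos((-C1 - exp(2*sqrt(2)*x))/(C1 - exp(2*sqrt(2)*x))) + 2*pi
 g(x) = acos((-C1 - exp(2*sqrt(2)*x))/(C1 - exp(2*sqrt(2)*x)))


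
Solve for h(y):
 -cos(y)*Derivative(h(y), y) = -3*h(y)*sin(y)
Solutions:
 h(y) = C1/cos(y)^3


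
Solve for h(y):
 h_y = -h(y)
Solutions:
 h(y) = C1*exp(-y)


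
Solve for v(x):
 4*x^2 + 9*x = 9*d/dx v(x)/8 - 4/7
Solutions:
 v(x) = C1 + 32*x^3/27 + 4*x^2 + 32*x/63


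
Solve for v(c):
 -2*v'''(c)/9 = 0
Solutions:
 v(c) = C1 + C2*c + C3*c^2


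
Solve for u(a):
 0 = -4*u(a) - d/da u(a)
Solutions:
 u(a) = C1*exp(-4*a)


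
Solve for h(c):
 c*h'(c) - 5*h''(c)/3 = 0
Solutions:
 h(c) = C1 + C2*erfi(sqrt(30)*c/10)


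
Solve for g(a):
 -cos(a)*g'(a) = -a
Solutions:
 g(a) = C1 + Integral(a/cos(a), a)


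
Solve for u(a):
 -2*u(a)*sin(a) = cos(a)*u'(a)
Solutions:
 u(a) = C1*cos(a)^2


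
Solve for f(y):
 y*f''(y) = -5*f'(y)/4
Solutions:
 f(y) = C1 + C2/y^(1/4)


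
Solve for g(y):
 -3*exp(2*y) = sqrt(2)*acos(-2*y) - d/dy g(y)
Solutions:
 g(y) = C1 + sqrt(2)*(y*acos(-2*y) + sqrt(1 - 4*y^2)/2) + 3*exp(2*y)/2


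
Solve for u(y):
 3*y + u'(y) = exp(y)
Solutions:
 u(y) = C1 - 3*y^2/2 + exp(y)


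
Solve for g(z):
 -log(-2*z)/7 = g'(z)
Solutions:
 g(z) = C1 - z*log(-z)/7 + z*(1 - log(2))/7


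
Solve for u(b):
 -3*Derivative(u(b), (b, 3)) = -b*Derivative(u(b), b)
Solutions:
 u(b) = C1 + Integral(C2*airyai(3^(2/3)*b/3) + C3*airybi(3^(2/3)*b/3), b)


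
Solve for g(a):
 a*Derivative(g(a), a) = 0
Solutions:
 g(a) = C1


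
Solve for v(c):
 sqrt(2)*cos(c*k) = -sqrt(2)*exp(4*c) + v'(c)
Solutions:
 v(c) = C1 + sqrt(2)*exp(4*c)/4 + sqrt(2)*sin(c*k)/k


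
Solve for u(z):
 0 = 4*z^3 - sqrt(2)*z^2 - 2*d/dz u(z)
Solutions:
 u(z) = C1 + z^4/2 - sqrt(2)*z^3/6


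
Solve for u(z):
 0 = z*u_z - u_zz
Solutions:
 u(z) = C1 + C2*erfi(sqrt(2)*z/2)


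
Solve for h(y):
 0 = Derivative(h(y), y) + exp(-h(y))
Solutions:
 h(y) = log(C1 - y)


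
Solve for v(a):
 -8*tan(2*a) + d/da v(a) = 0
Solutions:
 v(a) = C1 - 4*log(cos(2*a))


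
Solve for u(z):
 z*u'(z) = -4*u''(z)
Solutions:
 u(z) = C1 + C2*erf(sqrt(2)*z/4)


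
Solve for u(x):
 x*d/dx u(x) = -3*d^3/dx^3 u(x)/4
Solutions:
 u(x) = C1 + Integral(C2*airyai(-6^(2/3)*x/3) + C3*airybi(-6^(2/3)*x/3), x)


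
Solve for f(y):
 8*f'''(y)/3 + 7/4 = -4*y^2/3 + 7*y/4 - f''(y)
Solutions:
 f(y) = C1 + C2*y + C3*exp(-3*y/8) - y^4/9 + 319*y^3/216 - 2741*y^2/216


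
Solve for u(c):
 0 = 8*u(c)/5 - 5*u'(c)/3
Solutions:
 u(c) = C1*exp(24*c/25)


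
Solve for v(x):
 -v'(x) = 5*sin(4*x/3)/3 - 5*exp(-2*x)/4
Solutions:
 v(x) = C1 + 5*cos(4*x/3)/4 - 5*exp(-2*x)/8


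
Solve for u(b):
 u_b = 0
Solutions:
 u(b) = C1


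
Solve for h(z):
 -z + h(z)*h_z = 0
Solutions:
 h(z) = -sqrt(C1 + z^2)
 h(z) = sqrt(C1 + z^2)


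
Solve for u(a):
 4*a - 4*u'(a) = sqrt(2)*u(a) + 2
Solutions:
 u(a) = C1*exp(-sqrt(2)*a/4) + 2*sqrt(2)*a - 8 - sqrt(2)


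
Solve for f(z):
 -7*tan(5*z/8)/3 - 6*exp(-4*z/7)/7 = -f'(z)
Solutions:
 f(z) = C1 + 28*log(tan(5*z/8)^2 + 1)/15 - 3*exp(-4*z/7)/2


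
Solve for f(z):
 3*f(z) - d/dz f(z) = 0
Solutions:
 f(z) = C1*exp(3*z)


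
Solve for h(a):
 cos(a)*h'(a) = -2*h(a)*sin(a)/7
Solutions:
 h(a) = C1*cos(a)^(2/7)


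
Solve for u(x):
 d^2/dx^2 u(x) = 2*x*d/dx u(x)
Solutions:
 u(x) = C1 + C2*erfi(x)


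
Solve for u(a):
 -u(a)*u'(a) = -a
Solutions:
 u(a) = -sqrt(C1 + a^2)
 u(a) = sqrt(C1 + a^2)


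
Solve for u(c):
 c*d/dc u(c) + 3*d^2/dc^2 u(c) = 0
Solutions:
 u(c) = C1 + C2*erf(sqrt(6)*c/6)


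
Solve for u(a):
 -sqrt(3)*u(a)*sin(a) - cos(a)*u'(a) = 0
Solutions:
 u(a) = C1*cos(a)^(sqrt(3))


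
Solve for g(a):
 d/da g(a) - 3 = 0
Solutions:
 g(a) = C1 + 3*a


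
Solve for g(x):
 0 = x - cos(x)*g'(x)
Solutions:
 g(x) = C1 + Integral(x/cos(x), x)


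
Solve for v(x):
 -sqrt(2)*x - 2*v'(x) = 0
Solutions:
 v(x) = C1 - sqrt(2)*x^2/4


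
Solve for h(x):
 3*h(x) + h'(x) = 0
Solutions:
 h(x) = C1*exp(-3*x)


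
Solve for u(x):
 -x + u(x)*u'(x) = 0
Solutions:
 u(x) = -sqrt(C1 + x^2)
 u(x) = sqrt(C1 + x^2)


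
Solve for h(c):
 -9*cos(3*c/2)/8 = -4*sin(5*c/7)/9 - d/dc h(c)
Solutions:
 h(c) = C1 + 3*sin(3*c/2)/4 + 28*cos(5*c/7)/45


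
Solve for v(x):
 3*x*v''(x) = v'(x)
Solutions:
 v(x) = C1 + C2*x^(4/3)


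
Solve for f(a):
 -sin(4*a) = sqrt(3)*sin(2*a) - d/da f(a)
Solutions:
 f(a) = C1 - sqrt(3)*cos(2*a)/2 - cos(4*a)/4


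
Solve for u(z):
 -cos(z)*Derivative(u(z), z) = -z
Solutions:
 u(z) = C1 + Integral(z/cos(z), z)


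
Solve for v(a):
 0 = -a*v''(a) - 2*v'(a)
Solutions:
 v(a) = C1 + C2/a


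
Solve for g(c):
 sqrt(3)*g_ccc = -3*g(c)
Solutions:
 g(c) = C3*exp(-3^(1/6)*c) + (C1*sin(3^(2/3)*c/2) + C2*cos(3^(2/3)*c/2))*exp(3^(1/6)*c/2)


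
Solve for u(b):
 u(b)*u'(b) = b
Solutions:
 u(b) = -sqrt(C1 + b^2)
 u(b) = sqrt(C1 + b^2)


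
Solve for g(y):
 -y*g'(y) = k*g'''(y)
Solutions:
 g(y) = C1 + Integral(C2*airyai(y*(-1/k)^(1/3)) + C3*airybi(y*(-1/k)^(1/3)), y)


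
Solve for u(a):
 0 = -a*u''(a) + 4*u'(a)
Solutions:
 u(a) = C1 + C2*a^5


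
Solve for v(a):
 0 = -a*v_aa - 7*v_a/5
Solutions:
 v(a) = C1 + C2/a^(2/5)


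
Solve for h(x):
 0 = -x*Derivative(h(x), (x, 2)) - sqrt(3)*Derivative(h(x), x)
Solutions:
 h(x) = C1 + C2*x^(1 - sqrt(3))


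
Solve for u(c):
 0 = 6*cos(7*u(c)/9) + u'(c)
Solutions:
 6*c - 9*log(sin(7*u(c)/9) - 1)/14 + 9*log(sin(7*u(c)/9) + 1)/14 = C1


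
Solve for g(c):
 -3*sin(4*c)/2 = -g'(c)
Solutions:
 g(c) = C1 - 3*cos(4*c)/8


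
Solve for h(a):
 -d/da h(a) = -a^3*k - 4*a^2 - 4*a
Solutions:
 h(a) = C1 + a^4*k/4 + 4*a^3/3 + 2*a^2


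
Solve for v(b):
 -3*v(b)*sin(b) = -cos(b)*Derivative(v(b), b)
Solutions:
 v(b) = C1/cos(b)^3


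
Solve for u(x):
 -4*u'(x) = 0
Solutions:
 u(x) = C1


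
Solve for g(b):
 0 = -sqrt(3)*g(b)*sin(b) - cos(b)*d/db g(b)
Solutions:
 g(b) = C1*cos(b)^(sqrt(3))


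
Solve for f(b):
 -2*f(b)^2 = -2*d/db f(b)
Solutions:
 f(b) = -1/(C1 + b)


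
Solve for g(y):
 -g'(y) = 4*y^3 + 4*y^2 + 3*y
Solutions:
 g(y) = C1 - y^4 - 4*y^3/3 - 3*y^2/2


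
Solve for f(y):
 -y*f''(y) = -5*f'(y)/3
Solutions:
 f(y) = C1 + C2*y^(8/3)


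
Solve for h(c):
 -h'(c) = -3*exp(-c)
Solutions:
 h(c) = C1 - 3*exp(-c)


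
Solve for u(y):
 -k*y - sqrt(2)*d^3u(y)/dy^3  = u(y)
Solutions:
 u(y) = C3*exp(-2^(5/6)*y/2) - k*y + (C1*sin(2^(5/6)*sqrt(3)*y/4) + C2*cos(2^(5/6)*sqrt(3)*y/4))*exp(2^(5/6)*y/4)


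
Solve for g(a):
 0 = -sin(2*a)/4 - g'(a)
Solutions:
 g(a) = C1 + cos(2*a)/8


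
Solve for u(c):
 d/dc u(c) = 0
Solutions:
 u(c) = C1


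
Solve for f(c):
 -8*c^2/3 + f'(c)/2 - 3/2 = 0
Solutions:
 f(c) = C1 + 16*c^3/9 + 3*c


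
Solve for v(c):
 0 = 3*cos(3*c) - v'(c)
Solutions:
 v(c) = C1 + sin(3*c)


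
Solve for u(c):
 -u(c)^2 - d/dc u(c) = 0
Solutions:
 u(c) = 1/(C1 + c)


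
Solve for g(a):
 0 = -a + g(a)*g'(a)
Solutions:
 g(a) = -sqrt(C1 + a^2)
 g(a) = sqrt(C1 + a^2)


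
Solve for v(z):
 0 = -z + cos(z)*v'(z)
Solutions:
 v(z) = C1 + Integral(z/cos(z), z)


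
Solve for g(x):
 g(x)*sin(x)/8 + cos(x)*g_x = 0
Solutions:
 g(x) = C1*cos(x)^(1/8)


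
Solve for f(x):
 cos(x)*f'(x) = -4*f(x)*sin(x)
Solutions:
 f(x) = C1*cos(x)^4


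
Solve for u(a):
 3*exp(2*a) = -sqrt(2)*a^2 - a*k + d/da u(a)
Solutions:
 u(a) = C1 + sqrt(2)*a^3/3 + a^2*k/2 + 3*exp(2*a)/2


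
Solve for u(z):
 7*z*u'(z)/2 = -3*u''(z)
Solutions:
 u(z) = C1 + C2*erf(sqrt(21)*z/6)


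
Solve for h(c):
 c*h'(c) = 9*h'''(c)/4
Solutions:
 h(c) = C1 + Integral(C2*airyai(2^(2/3)*3^(1/3)*c/3) + C3*airybi(2^(2/3)*3^(1/3)*c/3), c)


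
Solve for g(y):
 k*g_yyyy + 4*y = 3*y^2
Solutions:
 g(y) = C1 + C2*y + C3*y^2 + C4*y^3 + y^6/(120*k) - y^5/(30*k)


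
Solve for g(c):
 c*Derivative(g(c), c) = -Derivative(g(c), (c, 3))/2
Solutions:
 g(c) = C1 + Integral(C2*airyai(-2^(1/3)*c) + C3*airybi(-2^(1/3)*c), c)


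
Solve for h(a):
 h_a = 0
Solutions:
 h(a) = C1


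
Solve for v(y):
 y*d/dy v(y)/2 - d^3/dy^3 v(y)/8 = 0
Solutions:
 v(y) = C1 + Integral(C2*airyai(2^(2/3)*y) + C3*airybi(2^(2/3)*y), y)


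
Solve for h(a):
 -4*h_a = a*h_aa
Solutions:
 h(a) = C1 + C2/a^3


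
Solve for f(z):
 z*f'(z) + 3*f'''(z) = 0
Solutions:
 f(z) = C1 + Integral(C2*airyai(-3^(2/3)*z/3) + C3*airybi(-3^(2/3)*z/3), z)


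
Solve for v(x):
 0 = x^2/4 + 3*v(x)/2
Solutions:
 v(x) = -x^2/6


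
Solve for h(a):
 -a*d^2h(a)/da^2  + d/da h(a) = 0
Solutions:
 h(a) = C1 + C2*a^2


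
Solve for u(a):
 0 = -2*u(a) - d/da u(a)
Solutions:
 u(a) = C1*exp(-2*a)


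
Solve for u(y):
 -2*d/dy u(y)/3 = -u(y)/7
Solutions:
 u(y) = C1*exp(3*y/14)


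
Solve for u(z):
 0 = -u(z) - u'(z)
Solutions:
 u(z) = C1*exp(-z)


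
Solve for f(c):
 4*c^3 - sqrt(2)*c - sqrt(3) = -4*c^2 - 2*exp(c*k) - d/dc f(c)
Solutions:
 f(c) = C1 - c^4 - 4*c^3/3 + sqrt(2)*c^2/2 + sqrt(3)*c - 2*exp(c*k)/k


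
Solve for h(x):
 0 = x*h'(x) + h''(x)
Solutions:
 h(x) = C1 + C2*erf(sqrt(2)*x/2)


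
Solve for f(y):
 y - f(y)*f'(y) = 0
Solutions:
 f(y) = -sqrt(C1 + y^2)
 f(y) = sqrt(C1 + y^2)


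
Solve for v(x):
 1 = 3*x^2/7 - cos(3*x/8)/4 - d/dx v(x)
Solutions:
 v(x) = C1 + x^3/7 - x - 2*sin(3*x/8)/3


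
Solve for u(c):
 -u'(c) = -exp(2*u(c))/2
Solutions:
 u(c) = log(-sqrt(-1/(C1 + c)))
 u(c) = log(-1/(C1 + c))/2


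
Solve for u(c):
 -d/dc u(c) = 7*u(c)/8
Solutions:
 u(c) = C1*exp(-7*c/8)


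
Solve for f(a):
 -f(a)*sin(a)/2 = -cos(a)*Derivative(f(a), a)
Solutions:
 f(a) = C1/sqrt(cos(a))


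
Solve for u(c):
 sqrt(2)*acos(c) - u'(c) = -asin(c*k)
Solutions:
 u(c) = C1 + sqrt(2)*(c*acos(c) - sqrt(1 - c^2)) + Piecewise((c*asin(c*k) + sqrt(-c^2*k^2 + 1)/k, Ne(k, 0)), (0, True))


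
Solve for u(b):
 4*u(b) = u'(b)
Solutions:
 u(b) = C1*exp(4*b)


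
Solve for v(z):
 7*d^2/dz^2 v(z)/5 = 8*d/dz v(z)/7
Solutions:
 v(z) = C1 + C2*exp(40*z/49)


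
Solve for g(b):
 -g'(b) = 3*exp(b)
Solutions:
 g(b) = C1 - 3*exp(b)


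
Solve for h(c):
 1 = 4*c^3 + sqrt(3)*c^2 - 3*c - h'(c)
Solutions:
 h(c) = C1 + c^4 + sqrt(3)*c^3/3 - 3*c^2/2 - c


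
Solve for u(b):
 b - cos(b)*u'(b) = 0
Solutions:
 u(b) = C1 + Integral(b/cos(b), b)


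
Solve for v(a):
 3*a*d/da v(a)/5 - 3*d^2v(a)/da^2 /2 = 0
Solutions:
 v(a) = C1 + C2*erfi(sqrt(5)*a/5)


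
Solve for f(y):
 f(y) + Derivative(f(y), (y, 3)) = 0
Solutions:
 f(y) = C3*exp(-y) + (C1*sin(sqrt(3)*y/2) + C2*cos(sqrt(3)*y/2))*exp(y/2)


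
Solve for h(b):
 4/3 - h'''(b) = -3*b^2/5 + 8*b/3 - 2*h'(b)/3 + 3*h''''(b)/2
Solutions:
 h(b) = C1 + C2*exp(-b*(2*2^(2/3)/(9*sqrt(73) + 77)^(1/3) + 4 + 2^(1/3)*(9*sqrt(73) + 77)^(1/3))/18)*sin(2^(1/3)*sqrt(3)*b*(-(9*sqrt(73) + 77)^(1/3) + 2*2^(1/3)/(9*sqrt(73) + 77)^(1/3))/18) + C3*exp(-b*(2*2^(2/3)/(9*sqrt(73) + 77)^(1/3) + 4 + 2^(1/3)*(9*sqrt(73) + 77)^(1/3))/18)*cos(2^(1/3)*sqrt(3)*b*(-(9*sqrt(73) + 77)^(1/3) + 2*2^(1/3)/(9*sqrt(73) + 77)^(1/3))/18) + C4*exp(b*(-2 + 2*2^(2/3)/(9*sqrt(73) + 77)^(1/3) + 2^(1/3)*(9*sqrt(73) + 77)^(1/3))/9) - 3*b^3/10 + 2*b^2 - 47*b/10


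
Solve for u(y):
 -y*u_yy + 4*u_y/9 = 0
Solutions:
 u(y) = C1 + C2*y^(13/9)


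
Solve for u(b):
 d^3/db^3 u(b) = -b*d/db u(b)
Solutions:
 u(b) = C1 + Integral(C2*airyai(-b) + C3*airybi(-b), b)


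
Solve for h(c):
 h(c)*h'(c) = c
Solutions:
 h(c) = -sqrt(C1 + c^2)
 h(c) = sqrt(C1 + c^2)


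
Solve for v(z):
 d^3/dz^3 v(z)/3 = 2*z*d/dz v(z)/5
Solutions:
 v(z) = C1 + Integral(C2*airyai(5^(2/3)*6^(1/3)*z/5) + C3*airybi(5^(2/3)*6^(1/3)*z/5), z)


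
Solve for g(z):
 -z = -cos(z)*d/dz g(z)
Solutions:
 g(z) = C1 + Integral(z/cos(z), z)


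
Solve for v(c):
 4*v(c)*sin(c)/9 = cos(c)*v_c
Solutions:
 v(c) = C1/cos(c)^(4/9)


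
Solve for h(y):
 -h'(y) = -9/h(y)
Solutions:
 h(y) = -sqrt(C1 + 18*y)
 h(y) = sqrt(C1 + 18*y)


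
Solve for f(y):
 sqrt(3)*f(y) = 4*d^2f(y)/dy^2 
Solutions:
 f(y) = C1*exp(-3^(1/4)*y/2) + C2*exp(3^(1/4)*y/2)


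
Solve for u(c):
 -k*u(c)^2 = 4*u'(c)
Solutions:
 u(c) = 4/(C1 + c*k)


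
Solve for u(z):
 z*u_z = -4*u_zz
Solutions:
 u(z) = C1 + C2*erf(sqrt(2)*z/4)


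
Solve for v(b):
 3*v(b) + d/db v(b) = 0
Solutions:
 v(b) = C1*exp(-3*b)


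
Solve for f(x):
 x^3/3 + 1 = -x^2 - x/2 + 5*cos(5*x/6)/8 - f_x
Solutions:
 f(x) = C1 - x^4/12 - x^3/3 - x^2/4 - x + 3*sin(5*x/6)/4


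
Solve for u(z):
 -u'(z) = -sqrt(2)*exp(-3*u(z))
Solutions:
 u(z) = log(C1 + 3*sqrt(2)*z)/3
 u(z) = log((-3^(1/3) - 3^(5/6)*I)*(C1 + sqrt(2)*z)^(1/3)/2)
 u(z) = log((-3^(1/3) + 3^(5/6)*I)*(C1 + sqrt(2)*z)^(1/3)/2)


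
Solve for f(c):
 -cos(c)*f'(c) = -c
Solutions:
 f(c) = C1 + Integral(c/cos(c), c)


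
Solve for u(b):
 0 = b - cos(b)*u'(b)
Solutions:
 u(b) = C1 + Integral(b/cos(b), b)


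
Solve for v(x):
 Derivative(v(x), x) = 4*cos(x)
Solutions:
 v(x) = C1 + 4*sin(x)


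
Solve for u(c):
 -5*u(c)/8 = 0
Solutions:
 u(c) = 0


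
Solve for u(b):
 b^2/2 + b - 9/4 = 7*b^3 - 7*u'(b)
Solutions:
 u(b) = C1 + b^4/4 - b^3/42 - b^2/14 + 9*b/28


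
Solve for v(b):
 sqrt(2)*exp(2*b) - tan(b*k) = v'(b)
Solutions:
 v(b) = C1 - Piecewise((-log(cos(b*k))/k, Ne(k, 0)), (0, True)) + sqrt(2)*exp(2*b)/2


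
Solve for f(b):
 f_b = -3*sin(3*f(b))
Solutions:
 f(b) = -acos((-C1 - exp(18*b))/(C1 - exp(18*b)))/3 + 2*pi/3
 f(b) = acos((-C1 - exp(18*b))/(C1 - exp(18*b)))/3


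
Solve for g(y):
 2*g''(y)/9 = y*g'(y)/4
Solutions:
 g(y) = C1 + C2*erfi(3*y/4)


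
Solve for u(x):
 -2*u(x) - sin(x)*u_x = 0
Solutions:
 u(x) = C1*(cos(x) + 1)/(cos(x) - 1)


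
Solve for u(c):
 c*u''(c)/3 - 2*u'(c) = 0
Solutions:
 u(c) = C1 + C2*c^7


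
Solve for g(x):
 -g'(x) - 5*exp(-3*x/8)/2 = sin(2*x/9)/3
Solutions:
 g(x) = C1 + 3*cos(2*x/9)/2 + 20*exp(-3*x/8)/3


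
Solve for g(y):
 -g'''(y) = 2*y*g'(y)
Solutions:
 g(y) = C1 + Integral(C2*airyai(-2^(1/3)*y) + C3*airybi(-2^(1/3)*y), y)


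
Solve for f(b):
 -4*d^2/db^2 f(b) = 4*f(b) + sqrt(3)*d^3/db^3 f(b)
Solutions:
 f(b) = C1*exp(b*(-8*sqrt(3) + 8*2^(2/3)/(sqrt(435) + 113*sqrt(3)/9)^(1/3) + 3*2^(1/3)*(sqrt(435) + 113*sqrt(3)/9)^(1/3))/18)*sin(sqrt(3)*b*(-3*(2*sqrt(435) + 226*sqrt(3)/9)^(1/3) + 16/(2*sqrt(435) + 226*sqrt(3)/9)^(1/3))/18) + C2*exp(b*(-8*sqrt(3) + 8*2^(2/3)/(sqrt(435) + 113*sqrt(3)/9)^(1/3) + 3*2^(1/3)*(sqrt(435) + 113*sqrt(3)/9)^(1/3))/18)*cos(sqrt(3)*b*(-3*(2*sqrt(435) + 226*sqrt(3)/9)^(1/3) + 16/(2*sqrt(435) + 226*sqrt(3)/9)^(1/3))/18) + C3*exp(-b*(8*2^(2/3)/(sqrt(435) + 113*sqrt(3)/9)^(1/3) + 4*sqrt(3) + 3*2^(1/3)*(sqrt(435) + 113*sqrt(3)/9)^(1/3))/9)


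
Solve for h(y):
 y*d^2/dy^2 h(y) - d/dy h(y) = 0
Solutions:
 h(y) = C1 + C2*y^2


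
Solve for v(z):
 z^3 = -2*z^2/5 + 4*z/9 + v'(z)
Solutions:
 v(z) = C1 + z^4/4 + 2*z^3/15 - 2*z^2/9


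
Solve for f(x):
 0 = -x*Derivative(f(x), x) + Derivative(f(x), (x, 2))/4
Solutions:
 f(x) = C1 + C2*erfi(sqrt(2)*x)


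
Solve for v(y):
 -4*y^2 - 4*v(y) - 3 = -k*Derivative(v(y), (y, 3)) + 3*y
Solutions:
 v(y) = C1*exp(2^(2/3)*y*(1/k)^(1/3)) + C2*exp(2^(2/3)*y*(-1 + sqrt(3)*I)*(1/k)^(1/3)/2) + C3*exp(-2^(2/3)*y*(1 + sqrt(3)*I)*(1/k)^(1/3)/2) - y^2 - 3*y/4 - 3/4


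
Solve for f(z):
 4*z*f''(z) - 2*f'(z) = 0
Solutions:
 f(z) = C1 + C2*z^(3/2)


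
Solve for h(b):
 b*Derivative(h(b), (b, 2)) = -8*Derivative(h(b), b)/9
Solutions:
 h(b) = C1 + C2*b^(1/9)


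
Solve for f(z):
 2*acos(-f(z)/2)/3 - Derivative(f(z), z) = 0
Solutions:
 Integral(1/acos(-_y/2), (_y, f(z))) = C1 + 2*z/3


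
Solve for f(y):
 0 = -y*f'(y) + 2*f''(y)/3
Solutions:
 f(y) = C1 + C2*erfi(sqrt(3)*y/2)


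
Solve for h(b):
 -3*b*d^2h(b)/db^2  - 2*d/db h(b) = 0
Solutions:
 h(b) = C1 + C2*b^(1/3)


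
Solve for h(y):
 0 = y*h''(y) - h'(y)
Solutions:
 h(y) = C1 + C2*y^2


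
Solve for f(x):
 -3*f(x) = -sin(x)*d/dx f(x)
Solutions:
 f(x) = C1*(cos(x) - 1)^(3/2)/(cos(x) + 1)^(3/2)


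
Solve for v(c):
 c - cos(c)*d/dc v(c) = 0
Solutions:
 v(c) = C1 + Integral(c/cos(c), c)


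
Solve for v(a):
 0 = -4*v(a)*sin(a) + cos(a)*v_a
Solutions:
 v(a) = C1/cos(a)^4


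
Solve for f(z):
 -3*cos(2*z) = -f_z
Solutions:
 f(z) = C1 + 3*sin(2*z)/2


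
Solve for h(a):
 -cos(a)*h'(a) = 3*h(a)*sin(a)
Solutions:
 h(a) = C1*cos(a)^3


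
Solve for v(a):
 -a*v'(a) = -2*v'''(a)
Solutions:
 v(a) = C1 + Integral(C2*airyai(2^(2/3)*a/2) + C3*airybi(2^(2/3)*a/2), a)


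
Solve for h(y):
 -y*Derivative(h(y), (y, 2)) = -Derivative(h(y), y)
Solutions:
 h(y) = C1 + C2*y^2


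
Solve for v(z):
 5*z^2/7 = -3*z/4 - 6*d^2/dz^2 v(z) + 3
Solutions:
 v(z) = C1 + C2*z - 5*z^4/504 - z^3/48 + z^2/4


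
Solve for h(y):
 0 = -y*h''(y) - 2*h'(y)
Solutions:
 h(y) = C1 + C2/y


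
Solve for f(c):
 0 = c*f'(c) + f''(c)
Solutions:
 f(c) = C1 + C2*erf(sqrt(2)*c/2)


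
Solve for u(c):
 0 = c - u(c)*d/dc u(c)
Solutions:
 u(c) = -sqrt(C1 + c^2)
 u(c) = sqrt(C1 + c^2)


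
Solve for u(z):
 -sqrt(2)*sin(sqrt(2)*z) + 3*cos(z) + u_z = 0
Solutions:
 u(z) = C1 - 3*sin(z) - cos(sqrt(2)*z)


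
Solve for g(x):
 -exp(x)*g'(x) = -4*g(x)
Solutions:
 g(x) = C1*exp(-4*exp(-x))


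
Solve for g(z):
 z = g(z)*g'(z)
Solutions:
 g(z) = -sqrt(C1 + z^2)
 g(z) = sqrt(C1 + z^2)


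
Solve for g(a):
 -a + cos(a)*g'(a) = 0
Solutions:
 g(a) = C1 + Integral(a/cos(a), a)


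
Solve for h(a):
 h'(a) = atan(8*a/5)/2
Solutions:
 h(a) = C1 + a*atan(8*a/5)/2 - 5*log(64*a^2 + 25)/32


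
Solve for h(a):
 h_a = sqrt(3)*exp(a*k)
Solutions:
 h(a) = C1 + sqrt(3)*exp(a*k)/k


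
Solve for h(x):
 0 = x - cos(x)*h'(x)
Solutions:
 h(x) = C1 + Integral(x/cos(x), x)


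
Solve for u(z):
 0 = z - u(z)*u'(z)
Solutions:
 u(z) = -sqrt(C1 + z^2)
 u(z) = sqrt(C1 + z^2)


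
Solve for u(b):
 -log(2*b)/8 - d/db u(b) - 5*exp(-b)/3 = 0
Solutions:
 u(b) = C1 - b*log(b)/8 + b*(1 - log(2))/8 + 5*exp(-b)/3


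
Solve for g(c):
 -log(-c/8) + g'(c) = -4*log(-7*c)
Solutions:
 g(c) = C1 - 3*c*log(-c) + c*(3 - log(19208))


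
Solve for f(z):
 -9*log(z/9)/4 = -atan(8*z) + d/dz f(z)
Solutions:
 f(z) = C1 - 9*z*log(z)/4 + z*atan(8*z) + 9*z/4 + 9*z*log(3)/2 - log(64*z^2 + 1)/16


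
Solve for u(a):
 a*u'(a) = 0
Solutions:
 u(a) = C1


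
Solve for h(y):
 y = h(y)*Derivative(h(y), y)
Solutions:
 h(y) = -sqrt(C1 + y^2)
 h(y) = sqrt(C1 + y^2)


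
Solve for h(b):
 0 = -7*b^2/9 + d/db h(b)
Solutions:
 h(b) = C1 + 7*b^3/27


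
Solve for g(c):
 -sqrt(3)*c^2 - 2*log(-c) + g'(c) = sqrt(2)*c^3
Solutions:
 g(c) = C1 + sqrt(2)*c^4/4 + sqrt(3)*c^3/3 + 2*c*log(-c) - 2*c


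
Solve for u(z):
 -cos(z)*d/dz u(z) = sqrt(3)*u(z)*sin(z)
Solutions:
 u(z) = C1*cos(z)^(sqrt(3))


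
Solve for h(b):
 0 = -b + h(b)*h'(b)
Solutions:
 h(b) = -sqrt(C1 + b^2)
 h(b) = sqrt(C1 + b^2)


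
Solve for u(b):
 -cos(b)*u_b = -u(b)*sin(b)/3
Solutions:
 u(b) = C1/cos(b)^(1/3)


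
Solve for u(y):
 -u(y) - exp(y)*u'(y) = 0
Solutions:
 u(y) = C1*exp(exp(-y))


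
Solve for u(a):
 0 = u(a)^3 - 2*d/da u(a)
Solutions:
 u(a) = -sqrt(-1/(C1 + a))
 u(a) = sqrt(-1/(C1 + a))


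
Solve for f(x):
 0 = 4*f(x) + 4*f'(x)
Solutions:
 f(x) = C1*exp(-x)


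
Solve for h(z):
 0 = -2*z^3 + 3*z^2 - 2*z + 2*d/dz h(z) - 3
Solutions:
 h(z) = C1 + z^4/4 - z^3/2 + z^2/2 + 3*z/2


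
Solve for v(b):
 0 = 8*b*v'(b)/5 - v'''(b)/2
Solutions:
 v(b) = C1 + Integral(C2*airyai(2*2^(1/3)*5^(2/3)*b/5) + C3*airybi(2*2^(1/3)*5^(2/3)*b/5), b)


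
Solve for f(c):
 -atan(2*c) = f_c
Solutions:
 f(c) = C1 - c*atan(2*c) + log(4*c^2 + 1)/4


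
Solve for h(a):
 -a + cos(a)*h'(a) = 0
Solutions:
 h(a) = C1 + Integral(a/cos(a), a)


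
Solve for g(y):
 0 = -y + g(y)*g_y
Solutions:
 g(y) = -sqrt(C1 + y^2)
 g(y) = sqrt(C1 + y^2)


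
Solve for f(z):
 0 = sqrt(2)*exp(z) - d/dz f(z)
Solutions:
 f(z) = C1 + sqrt(2)*exp(z)


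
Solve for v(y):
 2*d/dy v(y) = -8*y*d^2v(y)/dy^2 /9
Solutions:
 v(y) = C1 + C2/y^(5/4)


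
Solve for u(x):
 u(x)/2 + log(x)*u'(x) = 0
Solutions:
 u(x) = C1*exp(-li(x)/2)


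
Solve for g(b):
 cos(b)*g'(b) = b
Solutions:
 g(b) = C1 + Integral(b/cos(b), b)


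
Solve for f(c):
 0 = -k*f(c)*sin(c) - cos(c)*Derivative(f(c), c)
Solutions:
 f(c) = C1*exp(k*log(cos(c)))


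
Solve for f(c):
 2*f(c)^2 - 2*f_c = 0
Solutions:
 f(c) = -1/(C1 + c)


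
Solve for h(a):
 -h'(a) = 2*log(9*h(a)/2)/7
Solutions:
 -7*Integral(1/(-log(_y) - 2*log(3) + log(2)), (_y, h(a)))/2 = C1 - a


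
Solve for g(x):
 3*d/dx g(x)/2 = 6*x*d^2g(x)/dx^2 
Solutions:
 g(x) = C1 + C2*x^(5/4)


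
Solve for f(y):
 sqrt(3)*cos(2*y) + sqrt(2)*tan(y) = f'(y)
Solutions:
 f(y) = C1 - sqrt(2)*log(cos(y)) + sqrt(3)*sin(2*y)/2


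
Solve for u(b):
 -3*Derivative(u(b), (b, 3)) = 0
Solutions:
 u(b) = C1 + C2*b + C3*b^2


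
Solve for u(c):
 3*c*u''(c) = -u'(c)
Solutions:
 u(c) = C1 + C2*c^(2/3)


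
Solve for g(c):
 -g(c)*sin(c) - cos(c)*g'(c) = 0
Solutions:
 g(c) = C1*cos(c)


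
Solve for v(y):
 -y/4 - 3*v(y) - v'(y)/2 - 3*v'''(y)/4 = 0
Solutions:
 v(y) = C1*exp(-2^(1/3)*y*(-(27 + sqrt(731))^(1/3) + 2^(1/3)/(27 + sqrt(731))^(1/3))/6)*sin(2^(1/3)*sqrt(3)*y*(2^(1/3)/(27 + sqrt(731))^(1/3) + (27 + sqrt(731))^(1/3))/6) + C2*exp(-2^(1/3)*y*(-(27 + sqrt(731))^(1/3) + 2^(1/3)/(27 + sqrt(731))^(1/3))/6)*cos(2^(1/3)*sqrt(3)*y*(2^(1/3)/(27 + sqrt(731))^(1/3) + (27 + sqrt(731))^(1/3))/6) + C3*exp(2^(1/3)*y*(-(27 + sqrt(731))^(1/3) + 2^(1/3)/(27 + sqrt(731))^(1/3))/3) - y/12 + 1/72


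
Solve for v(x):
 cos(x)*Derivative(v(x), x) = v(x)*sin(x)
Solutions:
 v(x) = C1/cos(x)


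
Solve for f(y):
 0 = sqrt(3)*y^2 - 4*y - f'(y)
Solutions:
 f(y) = C1 + sqrt(3)*y^3/3 - 2*y^2


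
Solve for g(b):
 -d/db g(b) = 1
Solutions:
 g(b) = C1 - b


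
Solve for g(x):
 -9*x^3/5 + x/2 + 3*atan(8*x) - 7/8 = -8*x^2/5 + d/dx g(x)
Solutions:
 g(x) = C1 - 9*x^4/20 + 8*x^3/15 + x^2/4 + 3*x*atan(8*x) - 7*x/8 - 3*log(64*x^2 + 1)/16


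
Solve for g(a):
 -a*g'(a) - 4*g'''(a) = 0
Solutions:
 g(a) = C1 + Integral(C2*airyai(-2^(1/3)*a/2) + C3*airybi(-2^(1/3)*a/2), a)


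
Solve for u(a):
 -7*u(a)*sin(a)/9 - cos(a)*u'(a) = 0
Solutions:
 u(a) = C1*cos(a)^(7/9)


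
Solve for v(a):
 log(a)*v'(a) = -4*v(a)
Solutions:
 v(a) = C1*exp(-4*li(a))


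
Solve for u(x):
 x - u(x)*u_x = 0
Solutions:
 u(x) = -sqrt(C1 + x^2)
 u(x) = sqrt(C1 + x^2)


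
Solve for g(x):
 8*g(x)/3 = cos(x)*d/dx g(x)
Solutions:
 g(x) = C1*(sin(x) + 1)^(4/3)/(sin(x) - 1)^(4/3)


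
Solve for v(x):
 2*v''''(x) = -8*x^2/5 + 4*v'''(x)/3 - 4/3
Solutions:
 v(x) = C1 + C2*x + C3*x^2 + C4*exp(2*x/3) + x^5/50 + 3*x^4/20 + 16*x^3/15
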